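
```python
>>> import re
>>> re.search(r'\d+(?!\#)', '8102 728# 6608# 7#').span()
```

(0, 4)

Because the assertion is negative and zero-width, positions next to the forbidden text are skipped.
Unlike `match`, `search` isn't anchored — it looks for the pattern anywhere in the string.
The match spans [0:4] → '8102'.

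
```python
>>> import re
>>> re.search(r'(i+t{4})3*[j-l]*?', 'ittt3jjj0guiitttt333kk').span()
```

The pattern matches one or more of a literal 'i', then exactly 4 of the literal 't' (captured); then zero or more of a literal '3', then zero or more of a character in [j-l] (lazy).
The match spans [11:20] → 'iitttt333'.

(11, 20)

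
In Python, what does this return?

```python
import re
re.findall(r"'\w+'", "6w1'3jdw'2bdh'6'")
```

["'3jdw'", "'6'"]

No capturing groups, so `findall` returns the 2 full match strings.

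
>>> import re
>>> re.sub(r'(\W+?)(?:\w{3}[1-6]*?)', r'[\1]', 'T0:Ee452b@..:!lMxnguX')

This matches one or more of a non-word character (lazy) (captured); then exactly 3 of a word character, then zero or more of a character in [1-6] (lazy) (non-capturing group).
Lazy quantifiers expand one character at a time until the remainder of the pattern can match.
Matches: at [2:6] → ':Ee4'; at [9:17] → '@..:!lMx'.
`\1` in the replacement pulls in group 1's text for each match.

'T0[:]52b[@..:!]nguX'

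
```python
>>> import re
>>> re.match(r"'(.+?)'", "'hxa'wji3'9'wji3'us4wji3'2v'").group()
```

"'hxa'"

With the lazy modifier that quantifier settles for the fewest repetitions that let the rest of the pattern succeed (the atoms after it are unaffected and can still be greedy).
`match` is anchored at position 0; if the pattern doesn't fit there, it returns None.
The match spans [0:5] → "'hxa'".
Captured: group 1 = 'hxa'.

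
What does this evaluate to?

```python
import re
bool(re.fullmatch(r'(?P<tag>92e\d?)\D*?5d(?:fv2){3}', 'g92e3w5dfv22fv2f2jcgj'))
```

False

This matches the literal '92e', then optionally a digit (captured as 'tag'); then zero or more of a non-digit (lazy), then the literal '5d', then the literal 'fv2' repeated 3 times.
`fullmatch` succeeds only if the pattern covers the string from start to end.
Here the pattern can't cover the whole string, so the call returns None, and `bool(None)` is False.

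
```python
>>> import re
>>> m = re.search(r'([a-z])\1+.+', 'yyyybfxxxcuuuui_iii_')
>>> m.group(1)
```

'y'

`\1` has to match the exact text group 1 already captured.
Unlike `match`, `search` isn't anchored — it looks for the pattern anywhere in the string.
The match spans [0:20] → 'yyyybfxxxcuuuui_iii_'.
Captured: group 1 = 'y'.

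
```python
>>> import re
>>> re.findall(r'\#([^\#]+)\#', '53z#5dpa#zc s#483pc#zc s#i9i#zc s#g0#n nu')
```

['5dpa', '483pc', 'i9i', 'g0']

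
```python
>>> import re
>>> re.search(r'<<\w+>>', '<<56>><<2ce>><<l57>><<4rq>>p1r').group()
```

`search` walks the string left to right and returns the first match it finds.
The match spans [0:6] → '<<56>>'.

'<<56>>'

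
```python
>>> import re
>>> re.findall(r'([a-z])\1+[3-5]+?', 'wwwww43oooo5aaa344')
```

['w', 'o', 'a']

`\1` is not a pattern — it's the concrete string captured by group 1, re-applied verbatim.
Walking the string: at [0:6] match 'wwwww4', group 1 = 'w'; at [7:12] match 'oooo5', group 1 = 'o'; at [12:16] match 'aaa3', group 1 = 'a'.
One capturing group, so `findall` returns just the captured substring from each match — 3 in all.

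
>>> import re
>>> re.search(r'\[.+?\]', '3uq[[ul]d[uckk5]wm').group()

'[[ul]'

With the lazy modifier that quantifier settles for the fewest repetitions that let the rest of the pattern succeed (the atoms after it are unaffected and can still be greedy).
The match spans [3:8] → '[[ul]'.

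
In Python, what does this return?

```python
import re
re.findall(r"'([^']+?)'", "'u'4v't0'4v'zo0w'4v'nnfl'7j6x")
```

One capturing group, so `findall` returns just the captured substring from each match — 4 in all.

['u', 't0', 'zo0w', 'nnfl']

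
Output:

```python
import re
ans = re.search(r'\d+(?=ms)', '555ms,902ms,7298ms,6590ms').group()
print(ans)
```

555

Because the assertion is zero-width, the text it checks is not consumed and won't appear in the result.
The match spans [0:3] → '555'.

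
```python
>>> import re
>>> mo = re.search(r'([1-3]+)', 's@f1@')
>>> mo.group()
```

'1'

The match spans [3:4] → '1'.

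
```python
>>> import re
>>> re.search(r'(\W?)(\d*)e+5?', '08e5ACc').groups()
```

('', '08')

The match spans [0:4] → '08e5'.
Captured: group 1 = '', group 2 = '08'.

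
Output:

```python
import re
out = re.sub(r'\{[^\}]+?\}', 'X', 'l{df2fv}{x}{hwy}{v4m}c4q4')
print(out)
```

Matches: at [1:8] → '{df2fv}'; at [8:11] → '{x}'; at [11:16] → '{hwy}'; at [16:21] → '{v4m}'.
Every occurrence is swapped for 'X'.

lXXXXc4q4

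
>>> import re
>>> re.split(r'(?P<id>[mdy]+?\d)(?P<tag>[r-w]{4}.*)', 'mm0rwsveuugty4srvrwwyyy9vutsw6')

Because the pattern has a capturing group, `split` also inserts each captured text between the pieces.

['', 'mm0', 'rwsveuugty4srvrwwyyy9vutsw6', '']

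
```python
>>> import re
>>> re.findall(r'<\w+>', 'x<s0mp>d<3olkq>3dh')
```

['<s0mp>', '<3olkq>']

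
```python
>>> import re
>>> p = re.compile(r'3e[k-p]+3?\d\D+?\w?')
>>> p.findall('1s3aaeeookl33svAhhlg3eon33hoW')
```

['3eon33ho']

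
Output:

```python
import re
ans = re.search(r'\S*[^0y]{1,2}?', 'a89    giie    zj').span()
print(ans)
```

Pattern: zero or more of a non-whitespace character; then 1 to 2 of any character except [0y] (lazy).
A `+?`/`*?`/`{m,n}?` starts at its minimum and grows only as far as needed for what follows to match.
`re.search` tries every starting position until one works.
The match spans [0:4] → 'a89 '.

(0, 4)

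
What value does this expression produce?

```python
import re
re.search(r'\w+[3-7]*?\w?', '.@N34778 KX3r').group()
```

'N34778'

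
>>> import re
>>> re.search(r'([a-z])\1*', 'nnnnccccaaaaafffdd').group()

'nnnn'

`\1` is not a pattern — it's the concrete string captured by group 1, re-applied verbatim.
The match spans [0:4] → 'nnnn'.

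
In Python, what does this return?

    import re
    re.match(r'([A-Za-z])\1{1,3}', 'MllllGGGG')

`re.match` won't scan ahead — the pattern has to work from the very first character.
Here position 0 doesn't satisfy it, so the call returns None.

None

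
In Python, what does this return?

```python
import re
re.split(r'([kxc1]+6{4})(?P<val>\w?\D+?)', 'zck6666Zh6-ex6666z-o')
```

['z', 'ck6666', 'Zh', '6-e', 'x6666', 'z-', 'o']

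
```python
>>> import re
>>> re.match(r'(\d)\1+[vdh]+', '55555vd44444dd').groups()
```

The match spans [0:7] → '55555vd'.
Captured: group 1 = '5'.

('5',)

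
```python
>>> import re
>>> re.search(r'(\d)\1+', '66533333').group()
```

A backreference is literal: `\1` must see the identical characters the first group matched.
`search` walks the string left to right and returns the first match it finds.
The match spans [0:2] → '66'.
Captured: group 1 = '6'.

'66'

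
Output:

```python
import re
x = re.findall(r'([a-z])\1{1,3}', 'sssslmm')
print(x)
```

['s', 'm']

The backreference `\1` re-matches whatever the first group consumed, character for character.
Walking the string: at [0:4] match 'ssss', group 1 = 's'; at [5:7] match 'mm', group 1 = 'm'.
One capturing group, so `findall` returns just the captured substring from each match — 2 in all.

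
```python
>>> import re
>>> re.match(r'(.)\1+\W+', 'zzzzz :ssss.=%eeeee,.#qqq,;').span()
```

(0, 7)

`re.match` won't scan ahead — the pattern has to work from the very first character.
The match spans [0:7] → 'zzzzz :'.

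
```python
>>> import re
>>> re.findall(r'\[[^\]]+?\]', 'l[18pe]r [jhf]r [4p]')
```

['[18pe]', '[jhf]', '[4p]']

Matches: at [1:7] → '[18pe]'; at [9:14] → '[jhf]'; at [16:20] → '[4p]'.
Since nothing is captured, `findall` lists the 3 matched substrings directly.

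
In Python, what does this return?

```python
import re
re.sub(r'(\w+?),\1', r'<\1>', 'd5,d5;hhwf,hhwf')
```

After group 1 captures some text, `\1` only succeeds where that same text appears again.
Matches: at [0:5] → 'd5,d5'; at [6:15] → 'hhwf,hhwf'.
`\1` in the replacement pulls in group 1's text for each match.

'<d5>;<hhwf>'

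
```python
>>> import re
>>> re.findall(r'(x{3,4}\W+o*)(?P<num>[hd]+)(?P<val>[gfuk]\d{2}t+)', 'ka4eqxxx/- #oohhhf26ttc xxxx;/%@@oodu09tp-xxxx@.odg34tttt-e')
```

[('xxx/- #oo', 'hhh', 'f26tt'), ('xxxx;/%@@oo', 'd', 'u09t'), ('xxxx@.o', 'd', 'g34tttt')]

Pattern: 3 to 4 of the literal 'x', then one or more of a non-word character, then zero or more of a literal 'o' (captured); then one or more of one of [hd] (captured as 'num'); then one of [gfuk], then exactly 2 of a digit, then one or more of a literal 't' (captured as 'val').
Matches: at [5:22] match 'xxx/- #oohhhf26tt', groups = ('xxx/- #oo', 'hhh', 'f26tt'); at [24:40] match 'xxxx;/%@@oodu09t', groups = ('xxxx;/%@@oo', 'd', 'u09t'); at [42:57] match 'xxxx@.odg34tttt', groups = ('xxxx@.o', 'd', 'g34tttt').
`findall` packs the 3 group values into a tuple for every match.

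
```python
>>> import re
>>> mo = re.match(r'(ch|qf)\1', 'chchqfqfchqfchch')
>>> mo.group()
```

The backreference `\1` re-matches whatever the first group consumed, character for character.
With `match`, the pattern is implicitly anchored at the beginning.
The match spans [0:4] → 'chch'.
Captured: group 1 = 'ch'.

'chch'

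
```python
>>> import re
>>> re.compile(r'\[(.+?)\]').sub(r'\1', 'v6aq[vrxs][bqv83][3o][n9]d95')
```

Matches: at [4:10] → '[vrxs]'; at [10:17] → '[bqv83]'; at [17:21] → '[3o]'; at [21:25] → '[n9]'.
Each match is replaced using the text its own group 1 captured.

'v6aqvrxsbqv833on9d95'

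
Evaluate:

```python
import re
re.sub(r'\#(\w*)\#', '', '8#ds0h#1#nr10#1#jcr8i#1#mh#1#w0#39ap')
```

'8111139ap'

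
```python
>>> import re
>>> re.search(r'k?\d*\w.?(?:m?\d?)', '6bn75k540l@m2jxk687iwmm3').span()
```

(0, 4)

This matches optionally the literal 'k', then zero or more of a digit, then a word character; then optionally any character; then optionally the literal 'm', then optionally a digit (non-capturing group).
`re.search` tries every starting position until one works.
The match spans [0:4] → '6bn7'.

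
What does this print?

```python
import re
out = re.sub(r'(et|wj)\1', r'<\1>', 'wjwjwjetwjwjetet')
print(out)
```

The backreference `\1` re-matches whatever the first group consumed, character for character.
Matches: at [0:4] → 'wjwj'; at [8:12] → 'wjwj'; at [12:16] → 'etet'.
Each match is replaced using the text its own group 1 captured.

<wj>wjet<wj><et>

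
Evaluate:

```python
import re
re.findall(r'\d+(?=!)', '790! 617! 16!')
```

['790', '617', '16']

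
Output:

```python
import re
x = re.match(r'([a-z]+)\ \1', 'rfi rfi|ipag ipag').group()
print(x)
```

rfi rfi

`re.match` won't scan ahead — the pattern has to work from the very first character.
The match spans [0:7] → 'rfi rfi'.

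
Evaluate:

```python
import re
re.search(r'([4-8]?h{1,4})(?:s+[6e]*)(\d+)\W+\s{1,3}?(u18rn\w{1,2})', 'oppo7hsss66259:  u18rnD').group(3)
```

'u18rnD'

The match spans [4:23] → '7hsss66259:  u18rnD'.
Captured: group 1 = '7h', group 2 = '259', group 3 = 'u18rnD'.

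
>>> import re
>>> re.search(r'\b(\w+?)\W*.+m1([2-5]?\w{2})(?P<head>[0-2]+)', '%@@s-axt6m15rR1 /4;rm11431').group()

's-axt6m15rR1'

This matches a word boundary (`\b`, zero-width); then one or more of a word character (lazy) (captured); then zero or more of a non-word character, then one or more of any character, then the literal 'm1'; then optionally a character in [2-5], then exactly 2 of a word character (captured); then one or more of a character in [0-2] (captured as 'head').
`search` walks the string left to right and returns the first match it finds.
The match spans [3:15] → 's-axt6m15rR1'.
Captured: group 1 = 's', group 2 = '5rR', group 3 = '1'.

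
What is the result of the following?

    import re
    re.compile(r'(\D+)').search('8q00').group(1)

The pattern matches one or more of a non-digit (captured).
`re.search` scans for the first position where the pattern succeeds.
The match spans [1:2] → 'q'.
Captured: group 1 = 'q'.

'q'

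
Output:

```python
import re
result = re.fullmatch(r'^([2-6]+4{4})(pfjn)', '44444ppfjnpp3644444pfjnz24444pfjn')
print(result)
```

The pattern matches anchored at the start of the string; then one or more of a character in [2-6], then exactly 4 of a literal '4' (captured); then the literal 'pf', then the literal 'jn' (captured).
For `fullmatch`, every character of the input must be accounted for by the pattern.
Here the string isn't matched end-to-end, so the call returns None.

None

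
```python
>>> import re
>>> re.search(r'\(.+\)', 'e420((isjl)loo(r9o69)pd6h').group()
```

'((isjl)loo(r9o69)'

`re.search` tries every starting position until one works.
The match spans [4:21] → '((isjl)loo(r9o69)'.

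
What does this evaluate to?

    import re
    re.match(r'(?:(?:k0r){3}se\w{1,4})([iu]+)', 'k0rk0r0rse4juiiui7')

`re.match` only tries the pattern at the start of the string.
Here the pattern fails at index 0, so the call returns None.

None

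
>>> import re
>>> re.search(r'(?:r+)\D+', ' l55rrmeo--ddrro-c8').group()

'rrmeo--ddrro-c'

Pattern: one or more of a literal 'r' (non-capturing group); then one or more of a non-digit.
`re.search` scans for the first position where the pattern succeeds.
The match spans [4:18] → 'rrmeo--ddrro-c'.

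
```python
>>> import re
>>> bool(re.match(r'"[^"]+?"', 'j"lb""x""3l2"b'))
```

False

`re.match` won't scan ahead — the pattern has to work from the very first character.
Here the string doesn't start with a match, so the call returns None, and `bool(None)` is False.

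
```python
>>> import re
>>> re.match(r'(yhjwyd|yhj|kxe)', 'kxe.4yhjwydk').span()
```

With `match`, the pattern is implicitly anchored at the beginning.
The match spans [0:3] → 'kxe'.
Captured: group 1 = 'kxe'.

(0, 3)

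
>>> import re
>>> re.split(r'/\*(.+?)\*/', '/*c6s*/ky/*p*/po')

The `?` after the quantifier makes it lazy — it takes as little as possible before letting the rest of the pattern try.
The group in the pattern means `split` returns the separators' captures alongside the pieces.

['', 'c6s', 'ky', 'p', 'po']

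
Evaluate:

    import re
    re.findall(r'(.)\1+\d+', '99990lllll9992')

['9', 'l']

A backreference is literal: `\1` must see the identical characters the first group matched.
One capturing group, so `findall` returns just the captured substring from each match — 2 in all.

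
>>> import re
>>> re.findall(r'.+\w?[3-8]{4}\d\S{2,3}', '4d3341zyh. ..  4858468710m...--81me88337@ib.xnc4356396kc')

['4d3341zyh. ..  4858468710m...--81me88337@ib.xnc4356396kc']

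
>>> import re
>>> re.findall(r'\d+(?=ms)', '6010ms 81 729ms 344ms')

['6010', '729', '344']

The lookaround is zero-width — it requires the adjacent text to match without consuming it, so the asserted text isn't part of the match.
Walking the string: at [0:4] → '6010'; at [10:13] → '729'; at [16:19] → '344'.
Since nothing is captured, `findall` lists the 3 matched substrings directly.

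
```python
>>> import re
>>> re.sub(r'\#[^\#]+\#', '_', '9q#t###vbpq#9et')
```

'9q_#_9et'

Matches: at [2:5] → '#t#'; at [6:12] → '#vbpq#'.
`sub` substitutes '_' at each match site.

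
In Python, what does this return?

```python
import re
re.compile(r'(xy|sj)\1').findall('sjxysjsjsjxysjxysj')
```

A backreference is literal: `\1` must see the identical characters the first group matched.
Because there's exactly one group, `findall` drops the full match and keeps group 1 from the one hit.

['sj']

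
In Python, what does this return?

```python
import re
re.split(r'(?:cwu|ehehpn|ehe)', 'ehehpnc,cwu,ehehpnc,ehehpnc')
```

Branches in `(...|...)` are attempted left-to-right; the first branch that allows the whole pattern to succeed is taken.
Each match becomes a cut point; 5 segments remain.

['', 'c,', ',', 'c,', 'c']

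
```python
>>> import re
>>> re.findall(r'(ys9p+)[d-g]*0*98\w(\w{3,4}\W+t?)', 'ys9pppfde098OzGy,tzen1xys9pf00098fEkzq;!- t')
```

This matches the literal 'ys9', then one or more of a literal 'p' (captured); then zero or more of a character in [d-g], then zero or more of a literal '0', then the literal '98'; then a word character; then 3 to 4 of a word character, then one or more of a non-word character, then optionally the literal 't' (captured).
Scanning left to right: at [0:18] match 'ys9pppfde098OzGy,t', groups = ('ys9ppp', 'zGy,t'); at [23:43] match 'ys9pf00098fEkzq;!- t', groups = ('ys9p', 'Ekzq;!- t').
`findall` packs the 2 group values into a tuple for every match.

[('ys9ppp', 'zGy,t'), ('ys9p', 'Ekzq;!- t')]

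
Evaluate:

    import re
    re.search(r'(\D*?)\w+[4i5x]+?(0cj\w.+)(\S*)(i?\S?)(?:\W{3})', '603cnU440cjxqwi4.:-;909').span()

The pattern matches zero or more of a non-digit (lazy) (captured); then one or more of a word character, then one or more of one of [4i5x] (lazy); then the literal '0cj', then a word character, then one or more of any character (captured); then zero or more of a non-whitespace character (captured); then optionally a literal 'i', then optionally a non-whitespace character (captured); then exactly 3 of a non-word character (non-capturing group).
Unlike `match`, `search` isn't anchored — it looks for the pattern anywhere in the string.
The match spans [0:20] → '603cnU440cjxqwi4.:-;'.
Captured: group 1 = '', group 2 = '0cjxqwi4.', group 3 = '', group 4 = ''.

(0, 20)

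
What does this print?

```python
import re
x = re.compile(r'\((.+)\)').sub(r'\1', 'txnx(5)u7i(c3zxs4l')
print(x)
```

Matches: at [4:7] → '(5)'.
The replacement refers to a captured group, so each match is rewritten using its own captured text.

txnx5u7i(c3zxs4l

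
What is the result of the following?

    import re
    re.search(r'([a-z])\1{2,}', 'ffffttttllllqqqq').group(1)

'f'

The match spans [0:4] → 'ffff'.
Captured: group 1 = 'f'.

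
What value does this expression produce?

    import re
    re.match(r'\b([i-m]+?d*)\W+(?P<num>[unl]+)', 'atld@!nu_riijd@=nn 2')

None

The pattern matches a word boundary (`\b`, zero-width); then one or more of a character in [i-m] (lazy), then zero or more of the literal 'd' (captured); then one or more of a non-word character; then one or more of one of [unl] (captured as 'num').
`re.match` won't scan ahead — the pattern has to work from the very first character.
Here the pattern fails at index 0, so the call returns None.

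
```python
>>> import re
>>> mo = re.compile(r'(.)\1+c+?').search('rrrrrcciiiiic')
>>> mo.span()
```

(0, 6)

After group 1 captures some text, `\1` only succeeds where that same text appears again.
`re.search` tries every starting position until one works.
The match spans [0:6] → 'rrrrrc'.
Captured: group 1 = 'r'.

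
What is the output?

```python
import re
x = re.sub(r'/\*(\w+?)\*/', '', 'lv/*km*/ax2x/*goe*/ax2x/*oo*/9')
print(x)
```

Every occurrence is swapped for ''.

lvax2xax2x9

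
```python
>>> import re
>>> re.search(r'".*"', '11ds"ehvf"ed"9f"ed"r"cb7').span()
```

(4, 21)

The match spans [4:21] → '"ehvf"ed"9f"ed"r"'.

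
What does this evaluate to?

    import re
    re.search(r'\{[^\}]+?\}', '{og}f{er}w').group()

'{og}'

`re.search` scans for the first position where the pattern succeeds.
The match spans [0:4] → '{og}'.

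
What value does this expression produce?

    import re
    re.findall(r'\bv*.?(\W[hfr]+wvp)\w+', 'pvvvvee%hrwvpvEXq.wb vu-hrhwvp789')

Because there's exactly one group, `findall` drops the full match and keeps group 1 from each hit.

['%hrwvp', '-hrhwvp']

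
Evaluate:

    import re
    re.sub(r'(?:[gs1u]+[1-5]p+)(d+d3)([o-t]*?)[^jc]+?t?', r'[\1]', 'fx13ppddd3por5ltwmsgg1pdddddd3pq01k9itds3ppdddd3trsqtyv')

`\1` in the replacement pulls in group 1's text for each match.

'fx[ddd3]or5ltwm[dddddd3]q01k9itd[dddd3]rsqtyv'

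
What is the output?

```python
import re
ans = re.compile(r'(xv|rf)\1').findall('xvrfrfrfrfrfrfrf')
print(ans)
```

['rf', 'rf', 'rf']

After group 1 captures some text, `\1` only succeeds where that same text appears again.
With a single group, `findall` returns only what that group captured — 3 items.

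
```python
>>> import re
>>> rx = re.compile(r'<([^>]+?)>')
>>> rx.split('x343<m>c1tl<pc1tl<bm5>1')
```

['x343', 'm', 'c1tl', 'pc1tl<bm5', '1']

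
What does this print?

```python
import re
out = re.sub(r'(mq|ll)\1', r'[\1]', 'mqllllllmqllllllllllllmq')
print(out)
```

mq[ll]llmq[ll][ll][ll]mq

A backreference is literal: `\1` must see the identical characters the first group matched.
Matches: at [2:6] → 'llll'; at [10:14] → 'llll'; at [14:18] → 'llll'; at [18:22] → 'llll'.
`\1` in the replacement pulls in group 1's text for each match.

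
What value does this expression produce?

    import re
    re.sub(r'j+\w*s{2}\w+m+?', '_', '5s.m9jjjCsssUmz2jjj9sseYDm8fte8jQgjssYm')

The pattern matches one or more of a literal 'j', then zero or more of a word character; then exactly 2 of the literal 's', then one or more of a word character, then one or more of the literal 'm' (lazy).
Every occurrence is swapped for '_'.

'5s.m9_'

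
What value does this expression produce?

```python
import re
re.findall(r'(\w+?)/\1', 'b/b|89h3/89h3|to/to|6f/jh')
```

`\1` has to match the exact text group 1 already captured.
`findall` collects group 1 from each match (3 total).

['b', '89h3', 'to']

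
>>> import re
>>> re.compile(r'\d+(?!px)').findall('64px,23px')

['6', '2']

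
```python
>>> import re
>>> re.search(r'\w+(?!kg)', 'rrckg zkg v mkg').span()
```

`(?!…)`/`(?<!…)` only lets a position through if the neighbouring text does NOT match; no characters are consumed.
`re.search` tries every starting position until one works.
The match spans [0:5] → 'rrckg'.

(0, 5)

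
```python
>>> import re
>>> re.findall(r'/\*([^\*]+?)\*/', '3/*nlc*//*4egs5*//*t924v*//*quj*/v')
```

Matches: at [1:8] match '/*nlc*/', group 1 = 'nlc'; at [8:17] match '/*4egs5*/', group 1 = '4egs5'; at [17:26] match '/*t924v*/', group 1 = 't924v'; at [26:33] match '/*quj*/', group 1 = 'quj'.
Because there's exactly one group, `findall` drops the full match and keeps group 1 from each hit.

['nlc', '4egs5', 't924v', 'quj']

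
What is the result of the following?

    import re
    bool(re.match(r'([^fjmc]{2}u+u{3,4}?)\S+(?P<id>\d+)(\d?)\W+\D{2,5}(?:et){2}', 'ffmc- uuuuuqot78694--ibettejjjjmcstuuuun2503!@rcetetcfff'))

False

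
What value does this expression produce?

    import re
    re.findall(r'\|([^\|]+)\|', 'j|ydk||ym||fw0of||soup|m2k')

['ydk', 'ym', 'fw0of', 'soup']

`findall` collects group 1 from each match (4 total).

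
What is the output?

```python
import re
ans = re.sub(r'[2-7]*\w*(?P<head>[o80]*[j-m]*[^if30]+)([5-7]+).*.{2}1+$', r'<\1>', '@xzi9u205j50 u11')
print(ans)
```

@<j>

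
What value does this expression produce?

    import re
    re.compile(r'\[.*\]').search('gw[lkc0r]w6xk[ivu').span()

`search` walks the string left to right and returns the first match it finds.
The match spans [2:9] → '[lkc0r]'.

(2, 9)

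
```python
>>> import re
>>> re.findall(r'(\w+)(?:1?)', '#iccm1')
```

`findall` collects group 1 from the one match (1 total).

['iccm1']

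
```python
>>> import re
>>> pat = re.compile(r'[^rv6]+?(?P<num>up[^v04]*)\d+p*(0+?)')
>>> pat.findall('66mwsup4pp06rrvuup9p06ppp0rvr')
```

[('up', '0'), ('up9p', '0')]

Multiple groups make `findall` return tuples — one 2-tuple for each match.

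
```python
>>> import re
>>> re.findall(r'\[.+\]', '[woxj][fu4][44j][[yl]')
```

['[woxj][fu4][44j][[yl]']

Matches: at [0:21] → '[woxj][fu4][44j][[yl]'.
Since nothing is captured, `findall` lists the 1 matched substring directly.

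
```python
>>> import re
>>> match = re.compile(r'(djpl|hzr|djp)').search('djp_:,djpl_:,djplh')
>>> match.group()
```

The match spans [0:3] → 'djp'.

'djp'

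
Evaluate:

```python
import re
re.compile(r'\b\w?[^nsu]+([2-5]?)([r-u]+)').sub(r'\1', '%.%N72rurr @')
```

This matches a word boundary (`\b`, zero-width); then optionally a word character, then one or more of any character except [nsu]; then optionally a character in [2-5] (captured); then one or more of a character in [r-u] (captured).
`\1` in the replacement pulls in group 1's text for each match.

'%.% @'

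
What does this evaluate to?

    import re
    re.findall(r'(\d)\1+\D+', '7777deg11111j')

`\1` has to match the exact text group 1 already captured.
Scanning left to right: at [0:7] match '7777deg', group 1 = '7'; at [7:13] match '11111j', group 1 = '1'.
Because there's exactly one group, `findall` drops the full match and keeps group 1 from each hit.

['7', '1']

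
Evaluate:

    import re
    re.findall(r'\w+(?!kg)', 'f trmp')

`(?!…)`/`(?<!…)` only lets a position through if the neighbouring text does NOT match; no characters are consumed.
Scanning left to right: at [0:1] → 'f'; at [2:6] → 'trmp'.
`findall` yields the raw match text (2 of them) because the pattern has no groups.

['f', 'trmp']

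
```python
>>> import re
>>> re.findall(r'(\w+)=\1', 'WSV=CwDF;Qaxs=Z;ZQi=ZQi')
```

['ZQi']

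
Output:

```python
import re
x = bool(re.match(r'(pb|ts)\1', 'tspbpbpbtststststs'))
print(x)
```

`re.match` won't scan ahead — the pattern has to work from the very first character.
Here position 0 doesn't satisfy it, so the call returns None, and `bool(None)` is False.

False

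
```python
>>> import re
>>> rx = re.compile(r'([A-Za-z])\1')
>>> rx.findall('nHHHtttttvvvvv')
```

A backreference is literal: `\1` must see the identical characters the first group matched.
Because there's exactly one group, `findall` drops the full match and keeps group 1 from each hit.

['H', 't', 't', 'v', 'v']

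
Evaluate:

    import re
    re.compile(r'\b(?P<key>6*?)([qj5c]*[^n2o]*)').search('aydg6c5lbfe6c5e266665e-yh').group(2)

'aydg6c5lbfe6c5e'

The match spans [0:15] → 'aydg6c5lbfe6c5e'.
Captured: group 1 = '', group 2 = 'aydg6c5lbfe6c5e'.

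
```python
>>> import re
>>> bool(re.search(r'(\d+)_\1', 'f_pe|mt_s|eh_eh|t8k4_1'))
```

The backreference `\1` re-matches whatever the first group consumed, character for character.
`search` walks the string left to right and returns the first match it finds.
Here no position works, so the call returns None, and `bool(None)` is False.

False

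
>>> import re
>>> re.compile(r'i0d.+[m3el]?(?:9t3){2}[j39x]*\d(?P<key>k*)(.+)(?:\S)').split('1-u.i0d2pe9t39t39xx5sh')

['1-u.', '', 's', '']

The group in the pattern means `split` returns the separators' captures alongside the pieces.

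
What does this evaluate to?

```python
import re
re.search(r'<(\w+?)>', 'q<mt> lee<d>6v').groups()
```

The match spans [1:5] → '<mt>'.
Captured: group 1 = 'mt'.

('mt',)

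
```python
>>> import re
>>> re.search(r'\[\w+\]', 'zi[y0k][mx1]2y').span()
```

(2, 7)

`re.search` tries every starting position until one works.
The match spans [2:7] → '[y0k]'.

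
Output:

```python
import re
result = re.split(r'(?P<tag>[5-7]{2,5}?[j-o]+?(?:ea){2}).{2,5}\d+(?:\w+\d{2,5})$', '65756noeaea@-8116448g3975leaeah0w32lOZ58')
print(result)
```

Pattern: 2 to 5 of a character in [5-7] (lazy), then one or more of a character in [j-o] (lazy), then the literal 'ea' repeated 2 times (captured as 'tag'); then 2 to 5 of any character, then one or more of a digit; then one or more of a word character, then 2 to 5 of a digit (non-capturing group); then anchored at the end.
`re.split` interleaves the captured-group text with the surrounding fragments.

['', '65756noeaea', '']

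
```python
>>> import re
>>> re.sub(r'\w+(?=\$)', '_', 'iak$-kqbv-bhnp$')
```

The lookaround is zero-width — it requires the adjacent text to match without consuming it, so the asserted text isn't part of the match.
Matches: at [0:3] → 'iak'; at [10:14] → 'bhnp'.
Every occurrence is swapped for '_'.

'_$-kqbv-_$'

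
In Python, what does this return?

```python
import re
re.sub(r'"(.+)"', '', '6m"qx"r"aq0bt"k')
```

'6mk'

`sub` substitutes '' at each match site.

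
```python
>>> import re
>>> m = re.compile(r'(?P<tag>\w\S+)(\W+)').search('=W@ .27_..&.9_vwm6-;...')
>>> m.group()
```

The pattern matches a word character, then one or more of a non-whitespace character (captured as 'tag'); then one or more of a non-word character (captured).
The match spans [1:5] → 'W@ .'.

'W@ .'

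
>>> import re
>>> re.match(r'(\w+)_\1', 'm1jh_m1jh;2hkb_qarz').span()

(0, 9)

`match` is anchored at position 0; if the pattern doesn't fit there, it returns None.
The match spans [0:9] → 'm1jh_m1jh'.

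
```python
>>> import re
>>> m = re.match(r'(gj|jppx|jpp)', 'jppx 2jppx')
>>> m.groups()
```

The match spans [0:4] → 'jppx'.
Captured: group 1 = 'jppx'.

('jppx',)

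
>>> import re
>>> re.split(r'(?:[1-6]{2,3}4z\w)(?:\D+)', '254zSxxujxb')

['', '']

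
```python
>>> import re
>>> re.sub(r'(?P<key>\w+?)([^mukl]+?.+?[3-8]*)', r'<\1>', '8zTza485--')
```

The pattern matches one or more of a word character (lazy) (captured as 'key'); then one or more of any character except [mukl] (lazy), then one or more of any character (lazy), then zero or more of a character in [3-8] (captured).
A non-greedy quantifier consumes as few characters as it can — just enough that the remainder of the pattern still matches from where it stops; whatever follows it matches normally.
Matches: at [0:3] → '8zT'; at [3:8] → 'za485'.
Each match is replaced using the text its own group 1 captured.

'<8><z>--'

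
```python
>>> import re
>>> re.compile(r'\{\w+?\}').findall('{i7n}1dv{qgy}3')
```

No capturing groups, so `findall` returns the 2 full match strings.

['{i7n}', '{qgy}']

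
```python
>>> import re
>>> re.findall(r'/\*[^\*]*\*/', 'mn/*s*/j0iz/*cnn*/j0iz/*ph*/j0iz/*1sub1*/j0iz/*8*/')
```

Since nothing is captured, `findall` lists the 5 matched substrings directly.

['/*s*/', '/*cnn*/', '/*ph*/', '/*1sub1*/', '/*8*/']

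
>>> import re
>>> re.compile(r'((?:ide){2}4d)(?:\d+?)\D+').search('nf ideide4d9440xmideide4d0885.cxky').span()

(3, 23)

The pattern matches the literal 'ide' repeated 2 times, then the literal '4d' (captured); then one or more of a digit (lazy) (non-capturing group); then one or more of a non-digit.
`re.search` scans for the first position where the pattern succeeds.
The match spans [3:23] → 'ideide4d9440xmideide'.
Captured: group 1 = 'ideide4d'.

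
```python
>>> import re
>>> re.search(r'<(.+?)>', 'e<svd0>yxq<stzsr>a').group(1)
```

The `?` after the quantifier makes it lazy — it takes as little as possible before letting the rest of the pattern try.
Unlike `match`, `search` isn't anchored — it looks for the pattern anywhere in the string.
The match spans [1:7] → '<svd0>'.
Captured: group 1 = 'svd0'.

'svd0'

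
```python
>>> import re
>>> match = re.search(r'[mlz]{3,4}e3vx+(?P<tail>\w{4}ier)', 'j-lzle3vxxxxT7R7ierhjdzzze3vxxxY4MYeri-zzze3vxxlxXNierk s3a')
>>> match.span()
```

This matches 3 to 4 of one of [mlz], then the literal 'e3v', then one or more of the literal 'x'; then exactly 4 of a word character, then the literal 'ier' (captured as 'tail').
`search` walks the string left to right and returns the first match it finds.
The match spans [2:19] → 'lzle3vxxxxT7R7ier'.
Captured: group 1 = 'T7R7ier'.

(2, 19)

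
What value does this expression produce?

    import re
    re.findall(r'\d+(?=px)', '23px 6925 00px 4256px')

['23', '00', '4256']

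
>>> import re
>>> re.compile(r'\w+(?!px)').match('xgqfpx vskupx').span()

`re.match` won't scan ahead — the pattern has to work from the very first character.
The match spans [0:6] → 'xgqfpx'.

(0, 6)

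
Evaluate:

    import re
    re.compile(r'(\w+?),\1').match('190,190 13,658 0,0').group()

With `match`, the pattern is implicitly anchored at the beginning.
The match spans [0:7] → '190,190'.

'190,190'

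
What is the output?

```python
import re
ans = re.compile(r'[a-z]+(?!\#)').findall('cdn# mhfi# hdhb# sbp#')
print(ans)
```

The negative lookaround is zero-width — it rules out positions where the adjacent text would match, without consuming anything.
Scanning left to right: at [0:2] → 'cd'; at [5:8] → 'mhf'; at [11:14] → 'hdh'; at [17:19] → 'sb'.
No capturing groups, so `findall` returns the 4 full match strings.

['cd', 'mhf', 'hdh', 'sb']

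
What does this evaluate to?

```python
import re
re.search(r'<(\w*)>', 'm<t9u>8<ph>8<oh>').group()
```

'<t9u>'

The match spans [1:6] → '<t9u>'.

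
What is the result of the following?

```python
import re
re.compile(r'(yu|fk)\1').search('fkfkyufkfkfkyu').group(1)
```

The match spans [0:4] → 'fkfk'.
Captured: group 1 = 'fk'.

'fk'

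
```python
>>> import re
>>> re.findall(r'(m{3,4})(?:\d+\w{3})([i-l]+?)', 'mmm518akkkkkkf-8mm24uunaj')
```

[('mmm', 'k')]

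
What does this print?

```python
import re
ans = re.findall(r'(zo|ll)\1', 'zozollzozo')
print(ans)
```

`\1` has to match the exact text group 1 already captured.
Walking the string: at [0:4] match 'zozo', group 1 = 'zo'; at [6:10] match 'zozo', group 1 = 'zo'.
Because there's exactly one group, `findall` drops the full match and keeps group 1 from each hit.

['zo', 'zo']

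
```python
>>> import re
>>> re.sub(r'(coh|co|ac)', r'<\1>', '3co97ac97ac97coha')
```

'3<co>97<ac>97<ac>97<coh>a'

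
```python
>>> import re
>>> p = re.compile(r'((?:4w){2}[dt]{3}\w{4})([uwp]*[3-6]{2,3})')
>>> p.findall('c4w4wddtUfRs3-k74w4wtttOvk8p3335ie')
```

[('4w4wtttOvk8', 'p333')]

The pattern matches the literal '4w' repeated 2 times, then exactly 3 of one of [dt], then exactly 4 of a word character (captured); then zero or more of one of [uwp], then 2 to 3 of a character in [3-6] (captured).
2 groups means the one result is a tuple of 2 captured strings — 1 here.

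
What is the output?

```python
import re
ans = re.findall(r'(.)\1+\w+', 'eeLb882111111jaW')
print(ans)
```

['e']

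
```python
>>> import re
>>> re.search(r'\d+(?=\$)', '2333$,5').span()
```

(0, 4)

The `(?=…)`/`(?<=…)` assertion just peeks at neighbouring text; it doesn't advance the match position.
The match spans [0:4] → '2333'.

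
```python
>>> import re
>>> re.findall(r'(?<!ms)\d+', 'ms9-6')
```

['6']

A negative assertion filters positions out without eating any characters.
Since nothing is captured, `findall` lists the 1 matched substring directly.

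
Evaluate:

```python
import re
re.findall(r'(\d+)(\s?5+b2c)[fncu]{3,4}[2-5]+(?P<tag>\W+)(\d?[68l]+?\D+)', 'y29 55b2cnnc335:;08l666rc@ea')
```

Pattern: one or more of a digit (captured); then optionally whitespace, then one or more of a literal '5', then the literal 'b2c' (captured); then 3 to 4 of one of [fncu], then one or more of a character in [2-5]; then one or more of a non-word character (captured as 'tag'); then optionally a digit, then one or more of one of [68l] (lazy), then one or more of a non-digit (captured).
With the lazy modifier that quantifier settles for the fewest repetitions that let the rest of the pattern succeed (the atoms after it are unaffected and can still be greedy).
Scanning left to right: at [1:20] match '29 55b2cnnc335:;08l', groups = ('29', ' 55b2c', ':;', '08l').
Multiple groups make `findall` return tuples — one 4-tuple for the one match.

[('29', ' 55b2c', ':;', '08l')]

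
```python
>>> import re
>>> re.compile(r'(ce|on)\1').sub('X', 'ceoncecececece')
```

`\1` has to match the exact text group 1 already captured.
Matches: at [4:8] → 'cece'; at [8:12] → 'cece'.
Every occurrence is swapped for 'X'.

'ceonXXce'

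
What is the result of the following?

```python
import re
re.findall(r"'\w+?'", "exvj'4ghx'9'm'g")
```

["'4ghx'", "'m'"]

With no groups in the pattern, `findall` gives back each whole match — 2 here.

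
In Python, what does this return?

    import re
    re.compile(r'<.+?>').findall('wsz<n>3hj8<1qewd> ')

A non-greedy quantifier consumes as few characters as it can — just enough that the remainder of the pattern still matches from where it stops; whatever follows it matches normally.
Walking the string: at [3:6] → '<n>'; at [10:17] → '<1qewd>'.
Since nothing is captured, `findall` lists the 2 matched substrings directly.

['<n>', '<1qewd>']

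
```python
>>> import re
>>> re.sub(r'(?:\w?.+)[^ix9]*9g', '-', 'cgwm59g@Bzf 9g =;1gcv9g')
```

'-'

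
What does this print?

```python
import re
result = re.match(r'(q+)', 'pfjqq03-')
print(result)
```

None

This matches one or more of a literal 'q' (captured).
`re.match` won't scan ahead — the pattern has to work from the very first character.
Here position 0 doesn't satisfy it, so the call returns None.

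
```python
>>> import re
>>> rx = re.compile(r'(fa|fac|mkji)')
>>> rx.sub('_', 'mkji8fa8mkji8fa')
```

'_8_8_8_'

Matches: at [0:4] → 'mkji'; at [5:7] → 'fa'; at [8:12] → 'mkji'; at [13:15] → 'fa'.
Each match is replaced by '_'.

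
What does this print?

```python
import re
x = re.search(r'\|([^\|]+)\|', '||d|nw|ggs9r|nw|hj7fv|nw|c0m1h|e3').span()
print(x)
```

(1, 4)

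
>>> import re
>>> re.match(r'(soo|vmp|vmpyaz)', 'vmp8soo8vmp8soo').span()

With `match`, the pattern is implicitly anchored at the beginning.
The match spans [0:3] → 'vmp'.

(0, 3)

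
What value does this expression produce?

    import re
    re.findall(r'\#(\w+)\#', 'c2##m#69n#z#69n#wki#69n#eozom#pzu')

['m', 'z', 'wki', 'eozom']

Scanning left to right: at [3:6] match '#m#', group 1 = 'm'; at [9:12] match '#z#', group 1 = 'z'; at [15:20] match '#wki#', group 1 = 'wki'; at [23:30] match '#eozom#', group 1 = 'eozom'.
One capturing group, so `findall` returns just the captured substring from each match — 4 in all.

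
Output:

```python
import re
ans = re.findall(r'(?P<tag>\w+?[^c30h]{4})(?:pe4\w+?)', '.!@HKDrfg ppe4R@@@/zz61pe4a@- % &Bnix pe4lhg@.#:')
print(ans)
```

The pattern matches one or more of a word character (lazy), then exactly 4 of any character except [c30h] (captured as 'tag'); then the literal 'pe4', then one or more of a word character (lazy) (non-capturing group).
Matches: at [3:15] match 'HKDrfg ppe4R', group 1 = 'HKDrfg p'; at [33:42] match 'Bnix pe4l', group 1 = 'Bnix '.
`findall` collects group 1 from each match (2 total).

['HKDrfg p', 'Bnix ']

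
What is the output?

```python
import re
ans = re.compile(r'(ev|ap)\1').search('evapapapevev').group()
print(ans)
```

apap

A backreference is literal: `\1` must see the identical characters the first group matched.
`re.search` scans for the first position where the pattern succeeds.
The match spans [2:6] → 'apap'.
Captured: group 1 = 'ap'.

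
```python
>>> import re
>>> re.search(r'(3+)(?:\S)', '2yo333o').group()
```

'333o'

The match spans [3:7] → '333o'.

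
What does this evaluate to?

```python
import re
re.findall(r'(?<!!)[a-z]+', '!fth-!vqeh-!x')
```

`(?!…)`/`(?<!…)` only lets a position through if the neighbouring text does NOT match; no characters are consumed.
Scanning left to right: at [2:4] → 'th'; at [7:10] → 'qeh'.
No capturing groups, so `findall` returns the 2 full match strings.

['th', 'qeh']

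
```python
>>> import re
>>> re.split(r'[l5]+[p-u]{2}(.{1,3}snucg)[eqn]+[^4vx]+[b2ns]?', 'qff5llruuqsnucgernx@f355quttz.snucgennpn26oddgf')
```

Pattern: one or more of one of [l5], then exactly 2 of a character in [p-u]; then 1 to 3 of any character, then the literal 'snu', then the literal 'cg' (captured); then one or more of one of [eqn], then one or more of any character except [4vx], then optionally one of [b2ns].
`re.split` interleaves the captured-group text with the surrounding fragments.

['qff', 'uqsnucg', 'x@f355quttz.snucgennpn26oddgf']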